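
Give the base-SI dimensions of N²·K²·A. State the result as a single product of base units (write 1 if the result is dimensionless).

N = kg·m/s² = kg·m·s⁻² (force = mass × acceleration).
So N² = kg²·m²·s⁻⁴.
Combining: N²·K²·A = (kg²·m²·s⁻⁴) · K² · A = kg²·m²·s⁻⁴·A·K².

kg²·m²·s⁻⁴·A·K²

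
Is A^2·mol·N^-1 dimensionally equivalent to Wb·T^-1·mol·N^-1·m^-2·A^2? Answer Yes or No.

Yes

Left side:
  N = kg·m/s² = kg·m·s⁻² (force = mass × acceleration).
  So N⁻¹ = kg⁻¹·m⁻¹·s².
  Combining: A²·mol·N⁻¹ = A² · mol · (kg⁻¹·m⁻¹·s²) = kg⁻¹·m⁻¹·s²·A²·mol.
Right side:
  Wb = V·s (flux: a volt is a weber per second),
      = kg·m²·s⁻²·A⁻¹.
  T = Wb/m² (flux density = flux per area),
      = kg·s⁻²·A⁻¹.
  So T⁻¹ = kg⁻¹·s²·A.
  N = kg·m/s² = kg·m·s⁻² (force = mass × acceleration).
  So N⁻¹ = kg⁻¹·m⁻¹·s².
  Combining: Wb·T⁻¹·mol·N⁻¹·m⁻²·A² = (kg·m²·s⁻²·A⁻¹) · (kg⁻¹·s²·A) · mol · (kg⁻¹·m⁻¹·s²) · m⁻² · A² = kg⁻¹·m⁻¹·s²·A²·mol.
Both reduce to kg⁻¹·m⁻¹·s²·A²·mol.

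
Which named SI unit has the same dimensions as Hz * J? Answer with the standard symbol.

Hz = 1/s = s⁻¹ (frequency is cycles per second).
J = N·m (work = force × distance),
    = kg·m²·s⁻².
Combining: Hz·J = s⁻¹ · (kg·m²·s⁻²) = kg·m²·s⁻³.
kg·m²·s⁻³ is the base-SI form of the watt.

W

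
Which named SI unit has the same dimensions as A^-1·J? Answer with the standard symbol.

J = N·m (work = force × distance),
    = kg·m²·s⁻².
Combining: A⁻¹·J = A⁻¹ · (kg·m²·s⁻²) = kg·m²·s⁻²·A⁻¹.
kg·m²·s⁻²·A⁻¹ is the base-SI form of the weber.

Wb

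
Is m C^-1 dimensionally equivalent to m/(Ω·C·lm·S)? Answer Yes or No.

No

Left side:
  C = A·s = s·A (charge = current × time).
  So C⁻¹ = s⁻¹·A⁻¹.
  Combining: m·C⁻¹ = m · (s⁻¹·A⁻¹) = m·s⁻¹·A⁻¹.
Right side:
  Ω = V/A (resistance = voltage per current),
      = kg·m²·s⁻³·A⁻².
  So Ω⁻¹ = kg⁻¹·m⁻²·s³·A².
  C = A·s = s·A (charge = current × time).
  So C⁻¹ = s⁻¹·A⁻¹.
  lm = cd·sr = cd (luminous flux; sr is dimensionless).
  So lm⁻¹ = cd⁻¹.
  S = 1/Ω (conductance is reciprocal resistance),
      = kg⁻¹·m⁻²·s³·A².
  So S⁻¹ = kg·m²·s⁻³·A⁻².
  Combining: Ω⁻¹·m·C⁻¹·lm⁻¹·S⁻¹ = (kg⁻¹·m⁻²·s³·A²) · m · (s⁻¹·A⁻¹) · cd⁻¹ · (kg·m²·s⁻³·A⁻²) = m·s⁻¹·A⁻¹·cd⁻¹.
Left is m·s⁻¹·A⁻¹; right is m·s⁻¹·A⁻¹·cd⁻¹ — different.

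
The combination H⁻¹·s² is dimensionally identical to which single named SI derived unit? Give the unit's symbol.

F

H = Wb/A (inductance = flux per current),
    = kg·m²·s⁻²·A⁻².
So H⁻¹ = kg⁻¹·m⁻²·s²·A².
Combining: H⁻¹·s² = (kg⁻¹·m⁻²·s²·A²) · s² = kg⁻¹·m⁻²·s⁴·A².
kg⁻¹·m⁻²·s⁴·A² is the base-SI form of the farad.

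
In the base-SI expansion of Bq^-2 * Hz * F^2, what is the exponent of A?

Bq = 1/s = s⁻¹ (activity is decays per second).
So Bq⁻² = s².
Hz = 1/s = s⁻¹ (frequency is cycles per second).
F = C/V (capacitance = charge per voltage),
    = A·s/(kg·m²·s⁻³·A⁻¹) (substituting C and V),
    = kg⁻¹·m⁻²·s⁴·A².
So F² = kg⁻²·m⁻⁴·s⁸·A⁴.
Combining: Bq⁻²·Hz·F² = s² · s⁻¹ · (kg⁻²·m⁻⁴·s⁸·A⁴) = kg⁻²·m⁻⁴·s⁹·A⁴.
The exponent of A is 4.

4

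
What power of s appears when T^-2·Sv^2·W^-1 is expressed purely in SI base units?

3

T = Wb/m² (flux density = flux per area),
    = kg·s⁻²·A⁻¹.
So T⁻² = kg⁻²·s⁴·A².
Sv = J/kg (equivalent dose = energy per mass),
    = m²·s⁻².
So Sv² = m⁴·s⁻⁴.
W = J/s (power = energy per time),
    = kg·m²·s⁻³.
So W⁻¹ = kg⁻¹·m⁻²·s³.
Combining: T⁻²·Sv²·W⁻¹ = (kg⁻²·s⁴·A²) · (m⁴·s⁻⁴) · (kg⁻¹·m⁻²·s³) = kg⁻³·m²·s³·A².
The exponent of s is 3.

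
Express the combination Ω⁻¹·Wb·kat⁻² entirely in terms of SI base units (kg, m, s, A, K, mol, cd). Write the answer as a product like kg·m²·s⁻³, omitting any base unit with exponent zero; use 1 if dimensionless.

s³·A·mol⁻²

Ω = kg·m²·s⁻³·A⁻².
So Ω⁻¹ = kg⁻¹·m⁻²·s³·A².
Wb = kg·m²·s⁻²·A⁻¹.
kat = s⁻¹·mol.
So kat⁻² = s²·mol⁻².
Combining: Ω⁻¹·Wb·kat⁻² = (kg⁻¹·m⁻²·s³·A²) · (kg·m²·s⁻²·A⁻¹) · (s²·mol⁻²) = s³·A·mol⁻².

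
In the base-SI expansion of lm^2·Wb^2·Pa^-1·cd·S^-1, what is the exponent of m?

lm = cd.
So lm² = cd².
Wb = kg·m²·s⁻²·A⁻¹.
So Wb² = kg²·m⁴·s⁻⁴·A⁻².
Pa = kg·m⁻¹·s⁻².
So Pa⁻¹ = kg⁻¹·m·s².
S = kg⁻¹·m⁻²·s³·A².
So S⁻¹ = kg·m²·s⁻³·A⁻².
Combining: lm²·Wb²·Pa⁻¹·cd·S⁻¹ = cd² · (kg²·m⁴·s⁻⁴·A⁻²) · (kg⁻¹·m·s²) · cd · (kg·m²·s⁻³·A⁻²) = kg²·m⁷·s⁻⁵·A⁻⁴·cd³.
The exponent of m is 7.

7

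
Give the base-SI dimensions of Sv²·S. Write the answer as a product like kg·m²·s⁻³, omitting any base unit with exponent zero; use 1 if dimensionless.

kg⁻¹·m²·s⁻¹·A²

Sv = J/kg (equivalent dose = energy per mass),
    = m²·s⁻².
So Sv² = m⁴·s⁻⁴.
S = 1/Ω (conductance is reciprocal resistance),
    = kg⁻¹·m⁻²·s³·A².
Combining: Sv²·S = (m⁴·s⁻⁴) · (kg⁻¹·m⁻²·s³·A²) = kg⁻¹·m²·s⁻¹·A².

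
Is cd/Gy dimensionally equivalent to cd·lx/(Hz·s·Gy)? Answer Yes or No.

No

Left side:
  Gy = J/kg (absorbed dose = energy per mass),
      = m²·s⁻².
  So Gy⁻¹ = m⁻²·s².
  Combining: Gy⁻¹·cd = (m⁻²·s²) · cd = m⁻²·s²·cd.
Right side:
  Hz = s⁻¹.
  So Hz⁻¹ = s.
  Gy = m²·s⁻².
  So Gy⁻¹ = m⁻²·s².
  lx = m⁻²·cd.
  Combining: Hz⁻¹·cd·s⁻¹·Gy⁻¹·lx = s · cd · s⁻¹ · (m⁻²·s²) · (m⁻²·cd) = m⁻⁴·s²·cd².
Left is m⁻²·s²·cd; right is m⁻⁴·s²·cd² — different.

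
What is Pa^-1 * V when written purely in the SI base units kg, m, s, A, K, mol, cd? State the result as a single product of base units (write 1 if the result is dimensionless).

m³·s⁻¹·A⁻¹

Pa = N/m² (pressure = force per area),
    = kg·m⁻¹·s⁻².
So Pa⁻¹ = kg⁻¹·m·s².
V = W/A (potential = power per current),
    = kg·m²·s⁻³·A⁻¹.
Combining: Pa⁻¹·V = (kg⁻¹·m·s²) · (kg·m²·s⁻³·A⁻¹) = m³·s⁻¹·A⁻¹.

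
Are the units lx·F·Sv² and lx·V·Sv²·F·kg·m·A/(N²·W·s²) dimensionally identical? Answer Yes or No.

No

Left side:
  lx = lm/m² (illuminance = luminous flux per area),
      = m⁻²·cd.
  F = C/V (capacitance = charge per voltage),
      = A·s/(kg·m²·s⁻³·A⁻¹) (substituting C and V),
      = kg⁻¹·m⁻²·s⁴·A².
  Sv = J/kg (equivalent dose = energy per mass),
      = m²·s⁻².
  So Sv² = m⁴·s⁻⁴.
  Combining: lx·F·Sv² = (m⁻²·cd) · (kg⁻¹·m⁻²·s⁴·A²) · (m⁴·s⁻⁴) = kg⁻¹·A²·cd.
Right side:
  lx = lm/m² (illuminance = luminous flux per area),
      = m⁻²·cd.
  V = W/A (potential = power per current),
      = kg·m²·s⁻³·A⁻¹.
  N = kg·m/s² = kg·m·s⁻² (force = mass × acceleration).
  So N⁻² = kg⁻²·m⁻²·s⁴.
  W = J/s (power = energy per time),
      = kg·m²·s⁻³.
  So W⁻¹ = kg⁻¹·m⁻²·s³.
  Sv = J/kg (equivalent dose = energy per mass),
      = m²·s⁻².
  So Sv² = m⁴·s⁻⁴.
  F = C/V (capacitance = charge per voltage),
      = A·s/(kg·m²·s⁻³·A⁻¹) (substituting C and V),
      = kg⁻¹·m⁻²·s⁴·A².
  Combining: lx·V·N⁻²·W⁻¹·s⁻²·Sv²·F·kg·m·A = (m⁻²·cd) · (kg·m²·s⁻³·A⁻¹) · (kg⁻²·m⁻²·s⁴) · (kg⁻¹·m⁻²·s³) · s⁻² · (m⁴·s⁻⁴) · (kg⁻¹·m⁻²·s⁴·A²) · kg · m · A = kg⁻²·m⁻¹·s²·A²·cd.
Left is kg⁻¹·A²·cd; right is kg⁻²·m⁻¹·s²·A²·cd — different.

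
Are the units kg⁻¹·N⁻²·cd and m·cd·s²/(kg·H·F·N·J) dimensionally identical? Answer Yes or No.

Yes

Left side:
  N = kg·m/s² = kg·m·s⁻² (force = mass × acceleration).
  So N⁻² = kg⁻²·m⁻²·s⁴.
  Combining: kg⁻¹·N⁻²·cd = kg⁻¹ · (kg⁻²·m⁻²·s⁴) · cd = kg⁻³·m⁻²·s⁴·cd.
Right side:
  H = Wb/A (inductance = flux per current),
      = kg·m²·s⁻²·A⁻².
  So H⁻¹ = kg⁻¹·m⁻²·s²·A².
  F = C/V (capacitance = charge per voltage),
      = A·s/(kg·m²·s⁻³·A⁻¹) (substituting C and V),
      = kg⁻¹·m⁻²·s⁴·A².
  So F⁻¹ = kg·m²·s⁻⁴·A⁻².
  N = kg·m/s² = kg·m·s⁻² (force = mass × acceleration).
  So N⁻¹ = kg⁻¹·m⁻¹·s².
  J = N·m (work = force × distance),
      = kg·m²·s⁻².
  So J⁻¹ = kg⁻¹·m⁻²·s².
  Combining: m·cd·kg⁻¹·H⁻¹·F⁻¹·N⁻¹·J⁻¹·s² = m · cd · kg⁻¹ · (kg⁻¹·m⁻²·s²·A²) · (kg·m²·s⁻⁴·A⁻²) · (kg⁻¹·m⁻¹·s²) · (kg⁻¹·m⁻²·s²) · s² = kg⁻³·m⁻²·s⁴·cd.
Both reduce to kg⁻³·m⁻²·s⁴·cd.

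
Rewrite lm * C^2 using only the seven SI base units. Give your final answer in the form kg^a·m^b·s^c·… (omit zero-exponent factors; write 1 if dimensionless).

s²·A²·cd

lm = cd.
C = s·A.
So C² = s²·A².
Combining: lm·C² = cd · (s²·A²) = s²·A²·cd.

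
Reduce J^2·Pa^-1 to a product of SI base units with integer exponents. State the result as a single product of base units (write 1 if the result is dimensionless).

kg·m⁵·s⁻²

J = kg·m²·s⁻².
So J² = kg²·m⁴·s⁻⁴.
Pa = kg·m⁻¹·s⁻².
So Pa⁻¹ = kg⁻¹·m·s².
Combining: J²·Pa⁻¹ = (kg²·m⁴·s⁻⁴) · (kg⁻¹·m·s²) = kg·m⁵·s⁻².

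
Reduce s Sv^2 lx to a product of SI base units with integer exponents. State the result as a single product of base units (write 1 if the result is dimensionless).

m²·s⁻³·cd

Sv = J/kg (equivalent dose = energy per mass),
    = m²·s⁻².
So Sv² = m⁴·s⁻⁴.
lx = lm/m² (illuminance = luminous flux per area),
    = m⁻²·cd.
Combining: s·Sv²·lx = s · (m⁴·s⁻⁴) · (m⁻²·cd) = m²·s⁻³·cd.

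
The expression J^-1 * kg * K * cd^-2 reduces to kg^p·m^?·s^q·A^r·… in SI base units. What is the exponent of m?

J = kg·m²·s⁻².
So J⁻¹ = kg⁻¹·m⁻²·s².
Combining: J⁻¹·kg·K·cd⁻² = (kg⁻¹·m⁻²·s²) · kg · K · cd⁻² = m⁻²·s²·K·cd⁻².
The exponent of m is -2.

-2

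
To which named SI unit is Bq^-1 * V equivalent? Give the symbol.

Bq = s⁻¹.
So Bq⁻¹ = s.
V = kg·m²·s⁻³·A⁻¹.
Combining: Bq⁻¹·V = s · (kg·m²·s⁻³·A⁻¹) = kg·m²·s⁻²·A⁻¹.
kg·m²·s⁻²·A⁻¹ is the base-SI form of the weber.

Wb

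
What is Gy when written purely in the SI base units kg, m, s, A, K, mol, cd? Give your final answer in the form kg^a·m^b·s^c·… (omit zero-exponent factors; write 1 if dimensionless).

m²·s⁻²

Gy = J/kg (absorbed dose = energy per mass),
    = m²·s⁻².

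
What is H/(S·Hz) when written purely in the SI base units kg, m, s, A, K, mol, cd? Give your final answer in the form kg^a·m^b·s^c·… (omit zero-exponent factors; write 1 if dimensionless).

kg²·m⁴·s⁻⁴·A⁻⁴

S = 1/Ω (conductance is reciprocal resistance),
    = kg⁻¹·m⁻²·s³·A².
So S⁻¹ = kg·m²·s⁻³·A⁻².
H = Wb/A (inductance = flux per current),
    = kg·m²·s⁻²·A⁻².
Hz = 1/s = s⁻¹ (frequency is cycles per second).
So Hz⁻¹ = s.
Combining: S⁻¹·H·Hz⁻¹ = (kg·m²·s⁻³·A⁻²) · (kg·m²·s⁻²·A⁻²) · s = kg²·m⁴·s⁻⁴·A⁻⁴.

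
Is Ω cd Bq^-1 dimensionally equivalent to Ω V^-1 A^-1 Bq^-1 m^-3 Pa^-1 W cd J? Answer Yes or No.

Left side:
  Ω = kg·m²·s⁻³·A⁻².
  Bq = s⁻¹.
  So Bq⁻¹ = s.
  Combining: Ω·cd·Bq⁻¹ = (kg·m²·s⁻³·A⁻²) · cd · s = kg·m²·s⁻²·A⁻²·cd.
Right side:
  Ω = kg·m²·s⁻³·A⁻².
  V = kg·m²·s⁻³·A⁻¹.
  So V⁻¹ = kg⁻¹·m⁻²·s³·A.
  Bq = s⁻¹.
  So Bq⁻¹ = s.
  Pa = kg·m⁻¹·s⁻².
  So Pa⁻¹ = kg⁻¹·m·s².
  W = kg·m²·s⁻³.
  J = kg·m²·s⁻².
  Combining: Ω·V⁻¹·A⁻¹·Bq⁻¹·m⁻³·Pa⁻¹·W·cd·J = (kg·m²·s⁻³·A⁻²) · (kg⁻¹·m⁻²·s³·A) · A⁻¹ · s · m⁻³ · (kg⁻¹·m·s²) · (kg·m²·s⁻³) · cd · (kg·m²·s⁻²) = kg·m²·s⁻²·A⁻²·cd.
Both reduce to kg·m²·s⁻²·A⁻²·cd.

Yes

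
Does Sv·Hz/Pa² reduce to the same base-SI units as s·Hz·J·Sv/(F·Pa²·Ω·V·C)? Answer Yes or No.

Yes

Left side:
  Pa = kg·m⁻¹·s⁻².
  So Pa⁻² = kg⁻²·m²·s⁴.
  Sv = m²·s⁻².
  Hz = s⁻¹.
  Combining: Pa⁻²·Sv·Hz = (kg⁻²·m²·s⁴) · (m²·s⁻²) · s⁻¹ = kg⁻²·m⁴·s.
Right side:
  Hz = 1/s = s⁻¹ (frequency is cycles per second).
  J = N·m (work = force × distance),
      = kg·m²·s⁻².
  F = C/V (capacitance = charge per voltage),
      = A·s/(kg·m²·s⁻³·A⁻¹) (substituting C and V),
      = kg⁻¹·m⁻²·s⁴·A².
  So F⁻¹ = kg·m²·s⁻⁴·A⁻².
  Pa = N/m² (pressure = force per area),
      = kg·m⁻¹·s⁻².
  So Pa⁻² = kg⁻²·m²·s⁴.
  Ω = V/A (resistance = voltage per current),
      = kg·m²·s⁻³·A⁻².
  So Ω⁻¹ = kg⁻¹·m⁻²·s³·A².
  V = W/A (potential = power per current),
      = kg·m²·s⁻³·A⁻¹.
  So V⁻¹ = kg⁻¹·m⁻²·s³·A.
  Sv = J/kg (equivalent dose = energy per mass),
      = m²·s⁻².
  C = A·s = s·A (charge = current × time).
  So C⁻¹ = s⁻¹·A⁻¹.
  Combining: s·Hz·J·F⁻¹·Pa⁻²·Ω⁻¹·V⁻¹·Sv·C⁻¹ = s · s⁻¹ · (kg·m²·s⁻²) · (kg·m²·s⁻⁴·A⁻²) · (kg⁻²·m²·s⁴) · (kg⁻¹·m⁻²·s³·A²) · (kg⁻¹·m⁻²·s³·A) · (m²·s⁻²) · (s⁻¹·A⁻¹) = kg⁻²·m⁴·s.
Both reduce to kg⁻²·m⁴·s.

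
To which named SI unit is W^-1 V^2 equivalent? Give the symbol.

W = J/s (power = energy per time),
    = kg·m²·s⁻³.
So W⁻¹ = kg⁻¹·m⁻²·s³.
V = W/A (potential = power per current),
    = kg·m²·s⁻³·A⁻¹.
So V² = kg²·m⁴·s⁻⁶·A⁻².
Combining: W⁻¹·V² = (kg⁻¹·m⁻²·s³) · (kg²·m⁴·s⁻⁶·A⁻²) = kg·m²·s⁻³·A⁻².
kg·m²·s⁻³·A⁻² is the base-SI form of the ohm.

Ω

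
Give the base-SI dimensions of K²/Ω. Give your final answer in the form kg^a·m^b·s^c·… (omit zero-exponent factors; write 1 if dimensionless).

Ω = V/A (resistance = voltage per current),
    = kg·m²·s⁻³·A⁻².
So Ω⁻¹ = kg⁻¹·m⁻²·s³·A².
Combining: Ω⁻¹·K² = (kg⁻¹·m⁻²·s³·A²) · K² = kg⁻¹·m⁻²·s³·A²·K².

kg⁻¹·m⁻²·s³·A²·K²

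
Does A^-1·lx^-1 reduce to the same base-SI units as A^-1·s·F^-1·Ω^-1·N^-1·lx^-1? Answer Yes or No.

Left side:
  lx = lm/m² (illuminance = luminous flux per area),
      = m⁻²·cd.
  So lx⁻¹ = m²·cd⁻¹.
  Combining: A⁻¹·lx⁻¹ = A⁻¹ · (m²·cd⁻¹) = m²·A⁻¹·cd⁻¹.
Right side:
  F = kg⁻¹·m⁻²·s⁴·A².
  So F⁻¹ = kg·m²·s⁻⁴·A⁻².
  Ω = kg·m²·s⁻³·A⁻².
  So Ω⁻¹ = kg⁻¹·m⁻²·s³·A².
  N = kg·m·s⁻².
  So N⁻¹ = kg⁻¹·m⁻¹·s².
  lx = m⁻²·cd.
  So lx⁻¹ = m²·cd⁻¹.
  Combining: A⁻¹·s·F⁻¹·Ω⁻¹·N⁻¹·lx⁻¹ = A⁻¹ · s · (kg·m²·s⁻⁴·A⁻²) · (kg⁻¹·m⁻²·s³·A²) · (kg⁻¹·m⁻¹·s²) · (m²·cd⁻¹) = kg⁻¹·m·s²·A⁻¹·cd⁻¹.
Left is m²·A⁻¹·cd⁻¹; right is kg⁻¹·m·s²·A⁻¹·cd⁻¹ — different.

No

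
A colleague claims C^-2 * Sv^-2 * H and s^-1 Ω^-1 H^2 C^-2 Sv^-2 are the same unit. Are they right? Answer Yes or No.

Left side:
  C = s·A.
  So C⁻² = s⁻²·A⁻².
  Sv = m²·s⁻².
  So Sv⁻² = m⁻⁴·s⁴.
  H = kg·m²·s⁻²·A⁻².
  Combining: C⁻²·Sv⁻²·H = (s⁻²·A⁻²) · (m⁻⁴·s⁴) · (kg·m²·s⁻²·A⁻²) = kg·m⁻²·A⁻⁴.
Right side:
  Ω = kg·m²·s⁻³·A⁻².
  So Ω⁻¹ = kg⁻¹·m⁻²·s³·A².
  H = kg·m²·s⁻²·A⁻².
  So H² = kg²·m⁴·s⁻⁴·A⁻⁴.
  C = s·A.
  So C⁻² = s⁻²·A⁻².
  Sv = m²·s⁻².
  So Sv⁻² = m⁻⁴·s⁴.
  Combining: s⁻¹·Ω⁻¹·H²·C⁻²·Sv⁻² = s⁻¹ · (kg⁻¹·m⁻²·s³·A²) · (kg²·m⁴·s⁻⁴·A⁻⁴) · (s⁻²·A⁻²) · (m⁻⁴·s⁴) = kg·m⁻²·A⁻⁴.
Both reduce to kg·m⁻²·A⁻⁴.

Yes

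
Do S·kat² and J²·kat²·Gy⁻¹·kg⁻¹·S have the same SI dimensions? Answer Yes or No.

Left side:
  S = 1/Ω (conductance is reciprocal resistance),
      = kg⁻¹·m⁻²·s³·A².
  kat = mol/s = s⁻¹·mol (catalytic activity).
  So kat² = s⁻²·mol².
  Combining: S·kat² = (kg⁻¹·m⁻²·s³·A²) · (s⁻²·mol²) = kg⁻¹·m⁻²·s·A²·mol².
Right side:
  J = kg·m²·s⁻².
  So J² = kg²·m⁴·s⁻⁴.
  kat = s⁻¹·mol.
  So kat² = s⁻²·mol².
  Gy = m²·s⁻².
  So Gy⁻¹ = m⁻²·s².
  S = kg⁻¹·m⁻²·s³·A².
  Combining: J²·kat²·Gy⁻¹·kg⁻¹·S = (kg²·m⁴·s⁻⁴) · (s⁻²·mol²) · (m⁻²·s²) · kg⁻¹ · (kg⁻¹·m⁻²·s³·A²) = s⁻¹·A²·mol².
Left is kg⁻¹·m⁻²·s·A²·mol²; right is s⁻¹·A²·mol² — different.

No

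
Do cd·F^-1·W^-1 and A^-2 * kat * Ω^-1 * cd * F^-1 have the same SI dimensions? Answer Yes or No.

No

Left side:
  F = kg⁻¹·m⁻²·s⁴·A².
  So F⁻¹ = kg·m²·s⁻⁴·A⁻².
  W = kg·m²·s⁻³.
  So W⁻¹ = kg⁻¹·m⁻²·s³.
  Combining: cd·F⁻¹·W⁻¹ = cd · (kg·m²·s⁻⁴·A⁻²) · (kg⁻¹·m⁻²·s³) = s⁻¹·A⁻²·cd.
Right side:
  kat = s⁻¹·mol.
  Ω = kg·m²·s⁻³·A⁻².
  So Ω⁻¹ = kg⁻¹·m⁻²·s³·A².
  F = kg⁻¹·m⁻²·s⁴·A².
  So F⁻¹ = kg·m²·s⁻⁴·A⁻².
  Combining: A⁻²·kat·Ω⁻¹·cd·F⁻¹ = A⁻² · (s⁻¹·mol) · (kg⁻¹·m⁻²·s³·A²) · cd · (kg·m²·s⁻⁴·A⁻²) = s⁻²·A⁻²·mol·cd.
Left is s⁻¹·A⁻²·cd; right is s⁻²·A⁻²·mol·cd — different.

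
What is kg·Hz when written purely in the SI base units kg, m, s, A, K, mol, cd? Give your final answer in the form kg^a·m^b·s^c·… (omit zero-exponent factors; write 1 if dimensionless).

Hz = 1/s = s⁻¹ (frequency is cycles per second).
Combining: kg·Hz = kg · s⁻¹ = kg·s⁻¹.

kg·s⁻¹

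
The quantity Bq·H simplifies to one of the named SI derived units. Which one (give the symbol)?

Bq = s⁻¹.
H = kg·m²·s⁻²·A⁻².
Combining: Bq·H = s⁻¹ · (kg·m²·s⁻²·A⁻²) = kg·m²·s⁻³·A⁻².
kg·m²·s⁻³·A⁻² is the base-SI form of the ohm.

Ω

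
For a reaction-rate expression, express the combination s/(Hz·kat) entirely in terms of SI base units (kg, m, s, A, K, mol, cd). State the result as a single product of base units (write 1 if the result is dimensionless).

s³·mol⁻¹

Hz = 1/s = s⁻¹ (frequency is cycles per second).
So Hz⁻¹ = s.
kat = mol/s = s⁻¹·mol (catalytic activity).
So kat⁻¹ = s·mol⁻¹.
Combining: s·Hz⁻¹·kat⁻¹ = s · s · (s·mol⁻¹) = s³·mol⁻¹.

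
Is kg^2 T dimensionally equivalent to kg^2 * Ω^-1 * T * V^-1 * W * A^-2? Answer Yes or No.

Left side:
  T = Wb/m² (flux density = flux per area),
      = kg·s⁻²·A⁻¹.
  Combining: kg²·T = kg² · (kg·s⁻²·A⁻¹) = kg³·s⁻²·A⁻¹.
Right side:
  Ω = kg·m²·s⁻³·A⁻².
  So Ω⁻¹ = kg⁻¹·m⁻²·s³·A².
  T = kg·s⁻²·A⁻¹.
  V = kg·m²·s⁻³·A⁻¹.
  So V⁻¹ = kg⁻¹·m⁻²·s³·A.
  W = kg·m²·s⁻³.
  Combining: kg²·Ω⁻¹·T·V⁻¹·W·A⁻² = kg² · (kg⁻¹·m⁻²·s³·A²) · (kg·s⁻²·A⁻¹) · (kg⁻¹·m⁻²·s³·A) · (kg·m²·s⁻³) · A⁻² = kg²·m⁻²·s.
Left is kg³·s⁻²·A⁻¹; right is kg²·m⁻²·s — different.

No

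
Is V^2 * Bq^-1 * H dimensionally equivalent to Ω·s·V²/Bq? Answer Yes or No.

Left side:
  V = W/A (potential = power per current),
      = kg·m²·s⁻³·A⁻¹.
  So V² = kg²·m⁴·s⁻⁶·A⁻².
  Bq = 1/s = s⁻¹ (activity is decays per second).
  So Bq⁻¹ = s.
  H = Wb/A (inductance = flux per current),
      = kg·m²·s⁻²·A⁻².
  Combining: V²·Bq⁻¹·H = (kg²·m⁴·s⁻⁶·A⁻²) · s · (kg·m²·s⁻²·A⁻²) = kg³·m⁶·s⁻⁷·A⁻⁴.
Right side:
  Ω = kg·m²·s⁻³·A⁻².
  Bq = s⁻¹.
  So Bq⁻¹ = s.
  V = kg·m²·s⁻³·A⁻¹.
  So V² = kg²·m⁴·s⁻⁶·A⁻².
  Combining: Ω·s·Bq⁻¹·V² = (kg·m²·s⁻³·A⁻²) · s · s · (kg²·m⁴·s⁻⁶·A⁻²) = kg³·m⁶·s⁻⁷·A⁻⁴.
Both reduce to kg³·m⁶·s⁻⁷·A⁻⁴.

Yes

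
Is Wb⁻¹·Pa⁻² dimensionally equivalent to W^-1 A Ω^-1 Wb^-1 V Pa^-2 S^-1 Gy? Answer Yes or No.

No

Left side:
  Wb = kg·m²·s⁻²·A⁻¹.
  So Wb⁻¹ = kg⁻¹·m⁻²·s²·A.
  Pa = kg·m⁻¹·s⁻².
  So Pa⁻² = kg⁻²·m²·s⁴.
  Combining: Wb⁻¹·Pa⁻² = (kg⁻¹·m⁻²·s²·A) · (kg⁻²·m²·s⁴) = kg⁻³·s⁶·A.
Right side:
  W = kg·m²·s⁻³.
  So W⁻¹ = kg⁻¹·m⁻²·s³.
  Ω = kg·m²·s⁻³·A⁻².
  So Ω⁻¹ = kg⁻¹·m⁻²·s³·A².
  Wb = kg·m²·s⁻²·A⁻¹.
  So Wb⁻¹ = kg⁻¹·m⁻²·s²·A.
  V = kg·m²·s⁻³·A⁻¹.
  Pa = kg·m⁻¹·s⁻².
  So Pa⁻² = kg⁻²·m²·s⁴.
  S = kg⁻¹·m⁻²·s³·A².
  So S⁻¹ = kg·m²·s⁻³·A⁻².
  Gy = m²·s⁻².
  Combining: W⁻¹·A·Ω⁻¹·Wb⁻¹·V·Pa⁻²·S⁻¹·Gy = (kg⁻¹·m⁻²·s³) · A · (kg⁻¹·m⁻²·s³·A²) · (kg⁻¹·m⁻²·s²·A) · (kg·m²·s⁻³·A⁻¹) · (kg⁻²·m²·s⁴) · (kg·m²·s⁻³·A⁻²) · (m²·s⁻²) = kg⁻³·m²·s⁴·A.
Left is kg⁻³·s⁶·A; right is kg⁻³·m²·s⁴·A — different.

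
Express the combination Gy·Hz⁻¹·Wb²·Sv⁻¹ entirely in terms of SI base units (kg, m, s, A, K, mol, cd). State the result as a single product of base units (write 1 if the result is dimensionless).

kg²·m⁴·s⁻³·A⁻²

Gy = J/kg (absorbed dose = energy per mass),
    = m²·s⁻².
Hz = 1/s = s⁻¹ (frequency is cycles per second).
So Hz⁻¹ = s.
Wb = V·s (flux: a volt is a weber per second),
    = kg·m²·s⁻²·A⁻¹.
So Wb² = kg²·m⁴·s⁻⁴·A⁻².
Sv = J/kg (equivalent dose = energy per mass),
    = m²·s⁻².
So Sv⁻¹ = m⁻²·s².
Combining: Gy·Hz⁻¹·Wb²·Sv⁻¹ = (m²·s⁻²) · s · (kg²·m⁴·s⁻⁴·A⁻²) · (m⁻²·s²) = kg²·m⁴·s⁻³·A⁻².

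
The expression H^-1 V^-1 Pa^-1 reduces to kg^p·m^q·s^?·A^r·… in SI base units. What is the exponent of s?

H = kg·m²·s⁻²·A⁻².
So H⁻¹ = kg⁻¹·m⁻²·s²·A².
V = kg·m²·s⁻³·A⁻¹.
So V⁻¹ = kg⁻¹·m⁻²·s³·A.
Pa = kg·m⁻¹·s⁻².
So Pa⁻¹ = kg⁻¹·m·s².
Combining: H⁻¹·V⁻¹·Pa⁻¹ = (kg⁻¹·m⁻²·s²·A²) · (kg⁻¹·m⁻²·s³·A) · (kg⁻¹·m·s²) = kg⁻³·m⁻³·s⁷·A³.
The exponent of s is 7.

7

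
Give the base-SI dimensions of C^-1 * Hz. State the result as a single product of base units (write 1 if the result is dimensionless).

s⁻²·A⁻¹

C = A·s = s·A (charge = current × time).
So C⁻¹ = s⁻¹·A⁻¹.
Hz = 1/s = s⁻¹ (frequency is cycles per second).
Combining: C⁻¹·Hz = (s⁻¹·A⁻¹) · s⁻¹ = s⁻²·A⁻¹.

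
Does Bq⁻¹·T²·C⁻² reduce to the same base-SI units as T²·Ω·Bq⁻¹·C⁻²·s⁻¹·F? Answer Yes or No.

Yes

Left side:
  Bq = s⁻¹.
  So Bq⁻¹ = s.
  T = kg·s⁻²·A⁻¹.
  So T² = kg²·s⁻⁴·A⁻².
  C = s·A.
  So C⁻² = s⁻²·A⁻².
  Combining: Bq⁻¹·T²·C⁻² = s · (kg²·s⁻⁴·A⁻²) · (s⁻²·A⁻²) = kg²·s⁻⁵·A⁻⁴.
Right side:
  T = kg·s⁻²·A⁻¹.
  So T² = kg²·s⁻⁴·A⁻².
  Ω = kg·m²·s⁻³·A⁻².
  Bq = s⁻¹.
  So Bq⁻¹ = s.
  C = s·A.
  So C⁻² = s⁻²·A⁻².
  F = kg⁻¹·m⁻²·s⁴·A².
  Combining: T²·Ω·Bq⁻¹·C⁻²·s⁻¹·F = (kg²·s⁻⁴·A⁻²) · (kg·m²·s⁻³·A⁻²) · s · (s⁻²·A⁻²) · s⁻¹ · (kg⁻¹·m⁻²·s⁴·A²) = kg²·s⁻⁵·A⁻⁴.
Both reduce to kg²·s⁻⁵·A⁻⁴.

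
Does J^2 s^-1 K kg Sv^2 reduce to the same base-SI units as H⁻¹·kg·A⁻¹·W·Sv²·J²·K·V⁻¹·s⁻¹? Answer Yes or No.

Left side:
  J = kg·m²·s⁻².
  So J² = kg²·m⁴·s⁻⁴.
  Sv = m²·s⁻².
  So Sv² = m⁴·s⁻⁴.
  Combining: J²·s⁻¹·K·kg·Sv² = (kg²·m⁴·s⁻⁴) · s⁻¹ · K · kg · (m⁴·s⁻⁴) = kg³·m⁸·s⁻⁹·K.
Right side:
  H = kg·m²·s⁻²·A⁻².
  So H⁻¹ = kg⁻¹·m⁻²·s²·A².
  W = kg·m²·s⁻³.
  Sv = m²·s⁻².
  So Sv² = m⁴·s⁻⁴.
  J = kg·m²·s⁻².
  So J² = kg²·m⁴·s⁻⁴.
  V = kg·m²·s⁻³·A⁻¹.
  So V⁻¹ = kg⁻¹·m⁻²·s³·A.
  Combining: H⁻¹·kg·A⁻¹·W·Sv²·J²·K·V⁻¹·s⁻¹ = (kg⁻¹·m⁻²·s²·A²) · kg · A⁻¹ · (kg·m²·s⁻³) · (m⁴·s⁻⁴) · (kg²·m⁴·s⁻⁴) · K · (kg⁻¹·m⁻²·s³·A) · s⁻¹ = kg²·m⁶·s⁻⁷·A²·K.
Left is kg³·m⁸·s⁻⁹·K; right is kg²·m⁶·s⁻⁷·A²·K — different.

No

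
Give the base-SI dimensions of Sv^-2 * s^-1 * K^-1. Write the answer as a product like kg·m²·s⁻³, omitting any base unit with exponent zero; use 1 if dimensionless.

Sv = J/kg (equivalent dose = energy per mass),
    = m²·s⁻².
So Sv⁻² = m⁻⁴·s⁴.
Combining: Sv⁻²·s⁻¹·K⁻¹ = (m⁻⁴·s⁴) · s⁻¹ · K⁻¹ = m⁻⁴·s³·K⁻¹.

m⁻⁴·s³·K⁻¹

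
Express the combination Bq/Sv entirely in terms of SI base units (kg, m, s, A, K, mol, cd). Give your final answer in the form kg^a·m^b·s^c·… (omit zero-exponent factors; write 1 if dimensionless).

m⁻²·s

Bq = 1/s = s⁻¹ (activity is decays per second).
Sv = J/kg (equivalent dose = energy per mass),
    = m²·s⁻².
So Sv⁻¹ = m⁻²·s².
Combining: Bq·Sv⁻¹ = s⁻¹ · (m⁻²·s²) = m⁻²·s.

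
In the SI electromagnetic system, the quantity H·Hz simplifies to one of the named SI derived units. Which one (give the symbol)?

Ω

H = kg·m²·s⁻²·A⁻².
Hz = s⁻¹.
Combining: H·Hz = (kg·m²·s⁻²·A⁻²) · s⁻¹ = kg·m²·s⁻³·A⁻².
kg·m²·s⁻³·A⁻² is the base-SI form of the ohm.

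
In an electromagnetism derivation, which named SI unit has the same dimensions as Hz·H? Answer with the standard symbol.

Ω

Hz = 1/s = s⁻¹ (frequency is cycles per second).
H = Wb/A (inductance = flux per current),
    = kg·m²·s⁻²·A⁻².
Combining: Hz·H = s⁻¹ · (kg·m²·s⁻²·A⁻²) = kg·m²·s⁻³·A⁻².
kg·m²·s⁻³·A⁻² is the base-SI form of the ohm.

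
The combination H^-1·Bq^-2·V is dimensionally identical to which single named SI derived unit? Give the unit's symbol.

H = kg·m²·s⁻²·A⁻².
So H⁻¹ = kg⁻¹·m⁻²·s²·A².
Bq = s⁻¹.
So Bq⁻² = s².
V = kg·m²·s⁻³·A⁻¹.
Combining: H⁻¹·Bq⁻²·V = (kg⁻¹·m⁻²·s²·A²) · s² · (kg·m²·s⁻³·A⁻¹) = s·A.
s·A is the base-SI form of the coulomb.

C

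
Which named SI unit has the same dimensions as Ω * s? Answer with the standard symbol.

H

Ω = kg·m²·s⁻³·A⁻².
Combining: Ω·s = (kg·m²·s⁻³·A⁻²) · s = kg·m²·s⁻²·A⁻².
kg·m²·s⁻²·A⁻² is the base-SI form of the henry.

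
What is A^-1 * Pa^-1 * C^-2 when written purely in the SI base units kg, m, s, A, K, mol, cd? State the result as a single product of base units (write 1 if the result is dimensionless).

Pa = kg·m⁻¹·s⁻².
So Pa⁻¹ = kg⁻¹·m·s².
C = s·A.
So C⁻² = s⁻²·A⁻².
Combining: A⁻¹·Pa⁻¹·C⁻² = A⁻¹ · (kg⁻¹·m·s²) · (s⁻²·A⁻²) = kg⁻¹·m·A⁻³.

kg⁻¹·m·A⁻³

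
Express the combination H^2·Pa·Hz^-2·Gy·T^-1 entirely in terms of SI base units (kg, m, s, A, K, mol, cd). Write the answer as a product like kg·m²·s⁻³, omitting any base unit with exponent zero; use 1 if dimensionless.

H = Wb/A (inductance = flux per current),
    = kg·m²·s⁻²·A⁻².
So H² = kg²·m⁴·s⁻⁴·A⁻⁴.
Pa = N/m² (pressure = force per area),
    = kg·m⁻¹·s⁻².
Hz = 1/s = s⁻¹ (frequency is cycles per second).
So Hz⁻² = s².
Gy = J/kg (absorbed dose = energy per mass),
    = m²·s⁻².
T = Wb/m² (flux density = flux per area),
    = kg·s⁻²·A⁻¹.
So T⁻¹ = kg⁻¹·s²·A.
Combining: H²·Pa·Hz⁻²·Gy·T⁻¹ = (kg²·m⁴·s⁻⁴·A⁻⁴) · (kg·m⁻¹·s⁻²) · s² · (m²·s⁻²) · (kg⁻¹·s²·A) = kg²·m⁵·s⁻⁴·A⁻³.

kg²·m⁵·s⁻⁴·A⁻³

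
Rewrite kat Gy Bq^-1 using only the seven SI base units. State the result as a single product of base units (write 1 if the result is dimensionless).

kat = s⁻¹·mol.
Gy = m²·s⁻².
Bq = s⁻¹.
So Bq⁻¹ = s.
Combining: kat·Gy·Bq⁻¹ = (s⁻¹·mol) · (m²·s⁻²) · s = m²·s⁻²·mol.

m²·s⁻²·mol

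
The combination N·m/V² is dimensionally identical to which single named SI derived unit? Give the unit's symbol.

F

N = kg·m·s⁻².
V = kg·m²·s⁻³·A⁻¹.
So V⁻² = kg⁻²·m⁻⁴·s⁶·A².
Combining: N·V⁻²·m = (kg·m·s⁻²) · (kg⁻²·m⁻⁴·s⁶·A²) · m = kg⁻¹·m⁻²·s⁴·A².
kg⁻¹·m⁻²·s⁴·A² is the base-SI form of the farad.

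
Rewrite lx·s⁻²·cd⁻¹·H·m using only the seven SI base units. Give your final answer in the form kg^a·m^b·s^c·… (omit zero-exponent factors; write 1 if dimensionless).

lx = lm/m² (illuminance = luminous flux per area),
    = m⁻²·cd.
H = Wb/A (inductance = flux per current),
    = kg·m²·s⁻²·A⁻².
Combining: lx·s⁻²·cd⁻¹·H·m = (m⁻²·cd) · s⁻² · cd⁻¹ · (kg·m²·s⁻²·A⁻²) · m = kg·m·s⁻⁴·A⁻².

kg·m·s⁻⁴·A⁻²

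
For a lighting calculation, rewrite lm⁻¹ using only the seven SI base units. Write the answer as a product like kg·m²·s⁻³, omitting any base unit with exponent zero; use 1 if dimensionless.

lm = cd·sr = cd (luminous flux; sr is dimensionless).
So lm⁻¹ = cd⁻¹.

cd⁻¹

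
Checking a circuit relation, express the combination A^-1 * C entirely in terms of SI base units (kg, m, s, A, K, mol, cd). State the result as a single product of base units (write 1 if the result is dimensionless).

C = s·A.
Combining: A⁻¹·C = A⁻¹ · (s·A) = s.

s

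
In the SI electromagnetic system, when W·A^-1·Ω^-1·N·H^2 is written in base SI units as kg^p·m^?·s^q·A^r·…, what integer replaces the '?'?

W = J/s (power = energy per time),
    = kg·m²·s⁻³.
Ω = V/A (resistance = voltage per current),
    = kg·m²·s⁻³·A⁻².
So Ω⁻¹ = kg⁻¹·m⁻²·s³·A².
N = kg·m/s² = kg·m·s⁻² (force = mass × acceleration).
H = Wb/A (inductance = flux per current),
    = kg·m²·s⁻²·A⁻².
So H² = kg²·m⁴·s⁻⁴·A⁻⁴.
Combining: W·A⁻¹·Ω⁻¹·N·H² = (kg·m²·s⁻³) · A⁻¹ · (kg⁻¹·m⁻²·s³·A²) · (kg·m·s⁻²) · (kg²·m⁴·s⁻⁴·A⁻⁴) = kg³·m⁵·s⁻⁶·A⁻³.
The exponent of m is 5.

5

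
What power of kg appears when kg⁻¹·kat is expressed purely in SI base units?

kat = mol/s = s⁻¹·mol (catalytic activity).
Combining: kg⁻¹·kat = kg⁻¹ · (s⁻¹·mol) = kg⁻¹·s⁻¹·mol.
The exponent of kg is -1.

-1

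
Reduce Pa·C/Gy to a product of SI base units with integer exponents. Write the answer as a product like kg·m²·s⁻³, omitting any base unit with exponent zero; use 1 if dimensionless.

Gy = J/kg (absorbed dose = energy per mass),
    = m²·s⁻².
So Gy⁻¹ = m⁻²·s².
Pa = N/m² (pressure = force per area),
    = kg·m⁻¹·s⁻².
C = A·s = s·A (charge = current × time).
Combining: Gy⁻¹·Pa·C = (m⁻²·s²) · (kg·m⁻¹·s⁻²) · (s·A) = kg·m⁻³·s·A.

kg·m⁻³·s·A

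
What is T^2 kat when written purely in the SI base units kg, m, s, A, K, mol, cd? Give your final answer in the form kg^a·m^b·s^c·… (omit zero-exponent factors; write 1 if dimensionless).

T = kg·s⁻²·A⁻¹.
So T² = kg²·s⁻⁴·A⁻².
kat = s⁻¹·mol.
Combining: T²·kat = (kg²·s⁻⁴·A⁻²) · (s⁻¹·mol) = kg²·s⁻⁵·A⁻²·mol.

kg²·s⁻⁵·A⁻²·mol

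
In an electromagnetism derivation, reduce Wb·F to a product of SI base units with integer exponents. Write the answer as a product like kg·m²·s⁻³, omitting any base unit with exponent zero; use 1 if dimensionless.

s²·A

Wb = V·s (flux: a volt is a weber per second),
    = kg·m²·s⁻²·A⁻¹.
F = C/V (capacitance = charge per voltage),
    = A·s/(kg·m²·s⁻³·A⁻¹) (substituting C and V),
    = kg⁻¹·m⁻²·s⁴·A².
Combining: Wb·F = (kg·m²·s⁻²·A⁻¹) · (kg⁻¹·m⁻²·s⁴·A²) = s²·A.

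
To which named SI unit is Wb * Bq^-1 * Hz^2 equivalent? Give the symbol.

Wb = V·s (flux: a volt is a weber per second),
    = kg·m²·s⁻²·A⁻¹.
Bq = 1/s = s⁻¹ (activity is decays per second).
So Bq⁻¹ = s.
Hz = 1/s = s⁻¹ (frequency is cycles per second).
So Hz² = s⁻².
Combining: Wb·Bq⁻¹·Hz² = (kg·m²·s⁻²·A⁻¹) · s · s⁻² = kg·m²·s⁻³·A⁻¹.
kg·m²·s⁻³·A⁻¹ is the base-SI form of the volt.

V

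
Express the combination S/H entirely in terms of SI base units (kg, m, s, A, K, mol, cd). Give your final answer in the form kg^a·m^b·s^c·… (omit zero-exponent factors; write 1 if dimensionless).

kg⁻²·m⁻⁴·s⁵·A⁴

S = 1/Ω (conductance is reciprocal resistance),
    = kg⁻¹·m⁻²·s³·A².
H = Wb/A (inductance = flux per current),
    = kg·m²·s⁻²·A⁻².
So H⁻¹ = kg⁻¹·m⁻²·s²·A².
Combining: S·H⁻¹ = (kg⁻¹·m⁻²·s³·A²) · (kg⁻¹·m⁻²·s²·A²) = kg⁻²·m⁻⁴·s⁵·A⁴.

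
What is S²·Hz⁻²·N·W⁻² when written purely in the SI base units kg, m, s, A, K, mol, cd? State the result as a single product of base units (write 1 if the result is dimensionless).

kg⁻³·m⁻⁷·s¹²·A⁴

S = kg⁻¹·m⁻²·s³·A².
So S² = kg⁻²·m⁻⁴·s⁶·A⁴.
Hz = s⁻¹.
So Hz⁻² = s².
N = kg·m·s⁻².
W = kg·m²·s⁻³.
So W⁻² = kg⁻²·m⁻⁴·s⁶.
Combining: S²·Hz⁻²·N·W⁻² = (kg⁻²·m⁻⁴·s⁶·A⁴) · s² · (kg·m·s⁻²) · (kg⁻²·m⁻⁴·s⁶) = kg⁻³·m⁻⁷·s¹²·A⁴.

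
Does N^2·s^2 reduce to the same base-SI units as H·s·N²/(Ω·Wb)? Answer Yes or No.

Left side:
  N = kg·m/s² = kg·m·s⁻² (force = mass × acceleration).
  So N² = kg²·m²·s⁻⁴.
  Combining: N²·s² = (kg²·m²·s⁻⁴) · s² = kg²·m²·s⁻².
Right side:
  H = kg·m²·s⁻²·A⁻².
  N = kg·m·s⁻².
  So N² = kg²·m²·s⁻⁴.
  Ω = kg·m²·s⁻³·A⁻².
  So Ω⁻¹ = kg⁻¹·m⁻²·s³·A².
  Wb = kg·m²·s⁻²·A⁻¹.
  So Wb⁻¹ = kg⁻¹·m⁻²·s²·A.
  Combining: H·s·N²·Ω⁻¹·Wb⁻¹ = (kg·m²·s⁻²·A⁻²) · s · (kg²·m²·s⁻⁴) · (kg⁻¹·m⁻²·s³·A²) · (kg⁻¹·m⁻²·s²·A) = kg·A.
Left is kg²·m²·s⁻²; right is kg·A — different.

No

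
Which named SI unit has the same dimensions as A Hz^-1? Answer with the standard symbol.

Hz = 1/s = s⁻¹ (frequency is cycles per second).
So Hz⁻¹ = s.
Combining: A·Hz⁻¹ = A · s = s·A.
s·A is the base-SI form of the coulomb.

C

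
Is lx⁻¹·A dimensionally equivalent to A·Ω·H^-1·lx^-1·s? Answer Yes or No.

Left side:
  lx = lm/m² (illuminance = luminous flux per area),
      = m⁻²·cd.
  So lx⁻¹ = m²·cd⁻¹.
  Combining: lx⁻¹·A = (m²·cd⁻¹) · A = m²·A·cd⁻¹.
Right side:
  Ω = V/A (resistance = voltage per current),
      = kg·m²·s⁻³·A⁻².
  H = Wb/A (inductance = flux per current),
      = kg·m²·s⁻²·A⁻².
  So H⁻¹ = kg⁻¹·m⁻²·s²·A².
  lx = lm/m² (illuminance = luminous flux per area),
      = m⁻²·cd.
  So lx⁻¹ = m²·cd⁻¹.
  Combining: A·Ω·H⁻¹·lx⁻¹·s = A · (kg·m²·s⁻³·A⁻²) · (kg⁻¹·m⁻²·s²·A²) · (m²·cd⁻¹) · s = m²·A·cd⁻¹.
Both reduce to m²·A·cd⁻¹.

Yes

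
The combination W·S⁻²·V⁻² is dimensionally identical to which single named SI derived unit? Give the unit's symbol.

W = kg·m²·s⁻³.
S = kg⁻¹·m⁻²·s³·A².
So S⁻² = kg²·m⁴·s⁻⁶·A⁻⁴.
V = kg·m²·s⁻³·A⁻¹.
So V⁻² = kg⁻²·m⁻⁴·s⁶·A².
Combining: W·S⁻²·V⁻² = (kg·m²·s⁻³) · (kg²·m⁴·s⁻⁶·A⁻⁴) · (kg⁻²·m⁻⁴·s⁶·A²) = kg·m²·s⁻³·A⁻².
kg·m²·s⁻³·A⁻² is the base-SI form of the ohm.

Ω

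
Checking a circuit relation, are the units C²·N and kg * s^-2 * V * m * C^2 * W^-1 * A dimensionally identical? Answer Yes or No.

Left side:
  C = A·s = s·A (charge = current × time).
  So C² = s²·A².
  N = kg·m/s² = kg·m·s⁻² (force = mass × acceleration).
  Combining: C²·N = (s²·A²) · (kg·m·s⁻²) = kg·m·A².
Right side:
  V = W/A (potential = power per current),
      = kg·m²·s⁻³·A⁻¹.
  C = A·s = s·A (charge = current × time).
  So C² = s²·A².
  W = J/s (power = energy per time),
      = kg·m²·s⁻³.
  So W⁻¹ = kg⁻¹·m⁻²·s³.
  Combining: kg·s⁻²·V·m·C²·W⁻¹·A = kg · s⁻² · (kg·m²·s⁻³·A⁻¹) · m · (s²·A²) · (kg⁻¹·m⁻²·s³) · A = kg·m·A².
Both reduce to kg·m·A².

Yes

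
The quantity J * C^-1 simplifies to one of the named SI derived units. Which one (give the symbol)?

J = N·m (work = force × distance),
    = kg·m²·s⁻².
C = A·s = s·A (charge = current × time).
So C⁻¹ = s⁻¹·A⁻¹.
Combining: J·C⁻¹ = (kg·m²·s⁻²) · (s⁻¹·A⁻¹) = kg·m²·s⁻³·A⁻¹.
kg·m²·s⁻³·A⁻¹ is the base-SI form of the volt.

V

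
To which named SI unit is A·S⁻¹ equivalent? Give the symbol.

S = 1/Ω (conductance is reciprocal resistance),
    = kg⁻¹·m⁻²·s³·A².
So S⁻¹ = kg·m²·s⁻³·A⁻².
Combining: A·S⁻¹ = A · (kg·m²·s⁻³·A⁻²) = kg·m²·s⁻³·A⁻¹.
kg·m²·s⁻³·A⁻¹ is the base-SI form of the volt.

V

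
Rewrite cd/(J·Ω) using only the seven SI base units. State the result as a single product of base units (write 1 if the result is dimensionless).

J = kg·m²·s⁻².
So J⁻¹ = kg⁻¹·m⁻²·s².
Ω = kg·m²·s⁻³·A⁻².
So Ω⁻¹ = kg⁻¹·m⁻²·s³·A².
Combining: J⁻¹·Ω⁻¹·cd = (kg⁻¹·m⁻²·s²) · (kg⁻¹·m⁻²·s³·A²) · cd = kg⁻²·m⁻⁴·s⁵·A²·cd.

kg⁻²·m⁻⁴·s⁵·A²·cd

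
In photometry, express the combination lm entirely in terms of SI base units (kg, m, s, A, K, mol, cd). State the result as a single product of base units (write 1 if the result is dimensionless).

cd

lm = cd·sr = cd (luminous flux; sr is dimensionless).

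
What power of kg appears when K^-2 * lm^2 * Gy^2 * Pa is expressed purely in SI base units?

1

lm = cd·sr = cd (luminous flux; sr is dimensionless).
So lm² = cd².
Gy = J/kg (absorbed dose = energy per mass),
    = m²·s⁻².
So Gy² = m⁴·s⁻⁴.
Pa = N/m² (pressure = force per area),
    = kg·m⁻¹·s⁻².
Combining: K⁻²·lm²·Gy²·Pa = K⁻² · cd² · (m⁴·s⁻⁴) · (kg·m⁻¹·s⁻²) = kg·m³·s⁻⁶·K⁻²·cd².
The exponent of kg is 1.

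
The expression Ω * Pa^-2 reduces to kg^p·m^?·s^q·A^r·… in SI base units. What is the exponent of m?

4

Ω = kg·m²·s⁻³·A⁻².
Pa = kg·m⁻¹·s⁻².
So Pa⁻² = kg⁻²·m²·s⁴.
Combining: Ω·Pa⁻² = (kg·m²·s⁻³·A⁻²) · (kg⁻²·m²·s⁴) = kg⁻¹·m⁴·s·A⁻².
The exponent of m is 4.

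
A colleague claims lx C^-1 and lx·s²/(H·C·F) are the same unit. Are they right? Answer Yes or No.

Yes

Left side:
  lx = lm/m² (illuminance = luminous flux per area),
      = m⁻²·cd.
  C = A·s = s·A (charge = current × time).
  So C⁻¹ = s⁻¹·A⁻¹.
  Combining: lx·C⁻¹ = (m⁻²·cd) · (s⁻¹·A⁻¹) = m⁻²·s⁻¹·A⁻¹·cd.
Right side:
  lx = lm/m² (illuminance = luminous flux per area),
      = m⁻²·cd.
  H = Wb/A (inductance = flux per current),
      = kg·m²·s⁻²·A⁻².
  So H⁻¹ = kg⁻¹·m⁻²·s²·A².
  C = A·s = s·A (charge = current × time).
  So C⁻¹ = s⁻¹·A⁻¹.
  F = C/V (capacitance = charge per voltage),
      = A·s/(kg·m²·s⁻³·A⁻¹) (substituting C and V),
      = kg⁻¹·m⁻²·s⁴·A².
  So F⁻¹ = kg·m²·s⁻⁴·A⁻².
  Combining: lx·H⁻¹·C⁻¹·s²·F⁻¹ = (m⁻²·cd) · (kg⁻¹·m⁻²·s²·A²) · (s⁻¹·A⁻¹) · s² · (kg·m²·s⁻⁴·A⁻²) = m⁻²·s⁻¹·A⁻¹·cd.
Both reduce to m⁻²·s⁻¹·A⁻¹·cd.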